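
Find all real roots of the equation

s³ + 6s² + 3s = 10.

Rearrange: s³ + 6s² + 3s - 10 = 0.
Possible rational roots are divisors of -10. Testing s = 1 gives 0, so (s - 1) is a factor.
Divide: s³ + 6s² + 3s - 10 = (s - 1)(s² + 7s + 10).
Factor the quadratic: s = -2 or s = -5.

s = -5 or s = -2 or s = 1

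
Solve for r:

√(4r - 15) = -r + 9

r = 6

Square both sides: 4r - 15 = (-r + 9)².
Expand and rearrange: r² - 22r + 96 = 0.
Solving gives r = 16 or r = 6.
Check each candidate in the original equation:
  r = 16: √(49) = 7, while -r + 9 = -7 — extraneous.
  r = 6: √(9) = 3, while -r + 9 = 3 — valid.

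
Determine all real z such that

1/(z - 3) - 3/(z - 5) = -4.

Multiply both sides by (z - 3)(z - 5):
(z - 5) - 3(z - 3) = -4(z - 3)(z - 5).
Expand and collect terms: -4z^2 + 34z - 64 = 0.
By the quadratic formula, z = (-34 +/- sqrt(132)) / -8, so z ~= 2.8139 or z ~= 5.6861.
Neither value makes a denominator zero (z != 3, z != 5), so both are valid.

z = 2.8139 or z = 5.6861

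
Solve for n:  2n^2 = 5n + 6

n = -0.886 or n = 3.386

Rearrange to standard form: 2n^2 - 5n - 6 = 0.
Discriminant: (-5)^2 - 4*2*(-6) = 73.
Quadratic formula: n = (5 +/- sqrt(73)) / 4.
So n = 5/4 + sqrt(73)/4 ~= 3.386 or n = 5/4 - sqrt(73)/4 ~= -0.886.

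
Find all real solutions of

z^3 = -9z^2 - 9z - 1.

Rearrange: z^3 + 9z^2 + 9z + 1 = 0.
Possible rational roots are divisors of 1. Testing z = -1 gives 0, so (z + 1) is a factor.
Divide: z^3 + 9z^2 + 9z + 1 = (z + 1)(z^2 + 8z + 1).
Apply the quadratic formula to z^2 + 8z + 1 = 0: z = (-8 +/- sqrt(60))/2, i.e. z ~= -0.127 or z ~= -7.873.

z = -7.873 or z = -1 or z = -0.127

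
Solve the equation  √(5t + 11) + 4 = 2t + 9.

t = -2 or t = -1.75

Isolate the radical: √(5t + 11) = 2t + 5.
Square both sides: 5t + 11 = (2t + 5)².
Expand and rearrange: 4t² + 15t + 14 = 0.
Solving gives t = -1.75 or t = -2.
Check each candidate in the original equation:
  t = -1.75: √(2.25) = 1.5, while 2t + 5 = 1.5 — valid.
  t = -2: √(1) = 1, while 2t + 5 = 1 — valid.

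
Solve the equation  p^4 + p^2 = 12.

p = -1.7321 or p = 1.7321

Let u = p^2. The equation becomes u^2 + u - 12 = 0.
Factor: (u + 4)(u - 3) = 0, so u = -4 or u = 3.
p^2 = -4 < 0 has no real solution.
p^2 = 3 gives p = +/-sqrt(3) ~= +/-1.7321.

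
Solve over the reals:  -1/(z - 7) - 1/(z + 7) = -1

Multiply both sides by (z - 7)(z + 7):
-(z + 7) - (z - 7) = -(z - 7)(z + 7).
Expand and collect terms: -z^2 + 2z + 49 = 0.
By the quadratic formula, z = (-2 +/- sqrt(200)) / -2, so z ~= -6.0711 or z ~= 8.0711.
Neither value makes a denominator zero (z != 7, z != -7), so both are valid.

z = -6.0711 or z = 8.0711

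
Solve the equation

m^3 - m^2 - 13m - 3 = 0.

m = -3 or m = -0.2361 or m = 4.2361

Possible rational roots are divisors of -3. Testing m = -3 gives 0, so (m + 3) is a factor.
Divide: m^3 - m^2 - 13m - 3 = (m + 3)(m^2 - 4m - 1).
Apply the quadratic formula to m^2 - 4m - 1 = 0: m = (4 +/- sqrt(20))/2, i.e. m ~= 4.2361 or m ~= -0.2361.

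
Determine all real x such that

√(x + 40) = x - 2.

Square both sides: x + 40 = (x - 2)².
Expand and rearrange: x² - 5x - 36 = 0.
Solving gives x = 9 or x = -4.
Check each candidate in the original equation:
  x = 9: √(49) = 7, while x - 2 = 7 — valid.
  x = -4: √(36) = 6, while x - 2 = -6 — extraneous.

x = 9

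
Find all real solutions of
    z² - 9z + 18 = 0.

z = 3 or z = 6

Factor: (z - 3)(z - 6) = 0.
So z = 3 or z = 6.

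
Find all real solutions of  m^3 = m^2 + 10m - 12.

Rearrange: m^3 - m^2 - 10m + 12 = 0.
Possible rational roots are divisors of 12. Testing m = 3 gives 0, so (m - 3) is a factor.
Divide: m^3 - m^2 - 10m + 12 = (m - 3)(m^2 + 2m - 4).
Apply the quadratic formula to m^2 + 2m - 4 = 0: m = (-2 +/- sqrt(20))/2, i.e. m ~= 1.2361 or m ~= -3.2361.

m = -3.2361 or m = 1.2361 or m = 3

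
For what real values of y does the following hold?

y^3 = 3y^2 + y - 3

Rearrange: y^3 - 3y^2 - y + 3 = 0.
Possible rational roots are divisors of 3. Testing y = -1 gives 0, so (y + 1) is a factor.
Divide: y^3 - 3y^2 - y + 3 = (y + 1)(y^2 - 4y + 3).
Factor the quadratic: y = 3 or y = 1.

y = -1 or y = 1 or y = 3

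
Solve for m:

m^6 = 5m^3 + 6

Let u = m^3. The equation becomes u^2 - 5u - 6 = 0.
Factor: (u - 6)(u + 1) = 0, so u = 6 or u = -1.
m^3 = 6 gives m = (6)^(1/3) ~= 1.8171.
m^3 = -1 gives m = -1.

m = -1 or m = 1.8171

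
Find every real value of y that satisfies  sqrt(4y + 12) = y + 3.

Square both sides: 4y + 12 = (y + 3)^2.
Expand and rearrange: y^2 + 2y - 3 = 0.
Solving gives y = 1 or y = -3.
Check each candidate in the original equation:
  y = 1: sqrt(16) = 4, while y + 3 = 4 — valid.
  y = -3: sqrt(0) = 0, while y + 3 = 0 — valid.

y = -3 or y = 1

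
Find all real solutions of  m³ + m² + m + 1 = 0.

Possible rational roots are divisors of 1. Testing m = -1 gives 0, so (m + 1) is a factor.
Divide: m³ + m² + m + 1 = (m + 1)(m² + 1).
The quadratic m² + 1 has discriminant -4 < 0, so no further real roots.

m = -1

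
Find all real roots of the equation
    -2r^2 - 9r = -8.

Rearrange to standard form: -2r^2 - 9r + 8 = 0.
Discriminant: (-9)^2 - 4*(-2)*8 = 145.
Quadratic formula: r = (9 +/- sqrt(145)) / (-4).
So r = -sqrt(145)/4 - 9/4 ~= -5.2604 or r = -9/4 + sqrt(145)/4 ~= 0.7604.

r = -5.2604 or r = 0.7604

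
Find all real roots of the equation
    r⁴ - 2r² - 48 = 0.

Let u = r². The equation becomes u² - 2u - 48 = 0.
Factor: (u - 8)(u + 6) = 0, so u = 8 or u = -6.
r² = 8 gives r = ±2·√(2) ≈ ±2.8284.
r² = -6 < 0 has no real solution.

r = -2.8284 or r = 2.8284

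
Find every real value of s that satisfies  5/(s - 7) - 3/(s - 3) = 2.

Multiply both sides by (s - 7)(s - 3):
5(s - 3) - 3(s - 7) = 2(s - 7)(s - 3).
Expand and collect terms: 2s² - 22s + 36 = 0.
Factor or apply the quadratic formula: s = 9 or s = 2.
Neither value makes a denominator zero (s ≠ 7, s ≠ 3), so both are valid.

s = 2 or s = 9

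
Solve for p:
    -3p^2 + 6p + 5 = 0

p = -0.633 or p = 2.633

Discriminant: (6)^2 - 4*(-3)*5 = 96.
Quadratic formula: p = (-6 +/- sqrt(96)) / (-6).
So p = 1 - 2*sqrt(6)/3 ~= -0.633 or p = 1 + 2*sqrt(6)/3 ~= 2.633.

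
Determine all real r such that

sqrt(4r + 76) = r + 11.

Square both sides: 4r + 76 = (r + 11)^2.
Expand and rearrange: r^2 + 18r + 45 = 0.
Solving gives r = -3 or r = -15.
Check each candidate in the original equation:
  r = -3: sqrt(64) = 8, while r + 11 = 8 — valid.
  r = -15: sqrt(16) = 4, while r + 11 = -4 — extraneous.

r = -3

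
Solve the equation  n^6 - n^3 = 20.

Let u = n^3. The equation becomes u^2 - u - 20 = 0.
Factor: (u - 5)(u + 4) = 0, so u = 5 or u = -4.
n^3 = 5 gives n = (5)^(1/3) ~= 1.71.
n^3 = -4 gives n = -(4)^(1/3) ~= -1.5874.

n = -1.5874 or n = 1.71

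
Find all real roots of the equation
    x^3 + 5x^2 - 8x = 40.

x = -5 or x = -2.8284 or x = 2.8284

Rearrange: x^3 + 5x^2 - 8x - 40 = 0.
Possible rational roots are divisors of -40. Testing x = -5 gives 0, so (x + 5) is a factor.
Divide: x^3 + 5x^2 - 8x - 40 = (x + 5)(x^2 - 8).
Apply the quadratic formula to x^2 - 8 = 0: x = (0 +/- sqrt(32))/2, i.e. x ~= 2.8284 or x ~= -2.8284.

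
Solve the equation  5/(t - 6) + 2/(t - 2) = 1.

t = 2.783 or t = 12.217

Multiply both sides by (t - 6)(t - 2):
5(t - 2) + 2(t - 6) = (t - 6)(t - 2).
Expand and collect terms: t² - 15t + 34 = 0.
By the quadratic formula, t = (15 ± √89) / 2, so t ≈ 12.217 or t ≈ 2.783.
Neither value makes a denominator zero (t ≠ 6, t ≠ 2), so both are valid.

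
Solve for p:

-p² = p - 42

p = -7 or p = 6

Bring every term to one side: -p² - p + 42 = 0.
Factor: -1(p - 6)(p + 7) = 0.
So p = 6 or p = -7.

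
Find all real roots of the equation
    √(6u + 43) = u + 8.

Square both sides: 6u + 43 = (u + 8)².
Expand and rearrange: u² + 10u + 21 = 0.
Solving gives u = -3 or u = -7.
Check each candidate in the original equation:
  u = -3: √(25) = 5, while u + 8 = 5 — valid.
  u = -7: √(1) = 1, while u + 8 = 1 — valid.

u = -7 or u = -3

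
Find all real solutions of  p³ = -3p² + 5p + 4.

Rearrange: p³ + 3p² - 5p - 4 = 0.
Possible rational roots are divisors of -4. Testing p = -4 gives 0, so (p + 4) is a factor.
Divide: p³ + 3p² - 5p - 4 = (p + 4)(p² - p - 1).
Apply the quadratic formula to p² - p - 1 = 0: p = (1 ± √5)/2, i.e. p ≈ 1.618 or p ≈ -0.618.

p = -4 or p = -0.618 or p = 1.618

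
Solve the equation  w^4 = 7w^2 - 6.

Let u = w^2. The equation becomes u^2 - 7u + 6 = 0.
Factor: (u - 6)(u - 1) = 0, so u = 6 or u = 1.
w^2 = 6 gives w = +/-sqrt(6) ~= +/-2.4495.
w^2 = 1 gives w = +/-1.

w = -2.4495 or w = -1 or w = 1 or w = 2.4495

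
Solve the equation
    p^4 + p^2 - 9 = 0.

p = -1.5942 or p = 1.5942

Let u = p^2. The equation becomes u^2 + u - 9 = 0.
By the quadratic formula, u = -1/2 + sqrt(37)/2 or u = -sqrt(37)/2 - 1/2.
p^2 = -1/2 + sqrt(37)/2 gives p = +/-sqrt(-1/2 + sqrt(37)/2) ~= +/-1.5942.
p^2 = -sqrt(37)/2 - 1/2 < 0 has no real solution.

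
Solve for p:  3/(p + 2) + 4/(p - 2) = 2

Multiply both sides by (p + 2)(p - 2):
3(p - 2) + 4(p + 2) = 2(p + 2)(p - 2).
Expand and collect terms: 2p² - 7p - 10 = 0.
By the quadratic formula, p = (7 ± √129) / 4, so p ≈ 4.5895 or p ≈ -1.0895.
Neither value makes a denominator zero (p ≠ -2, p ≠ 2), so both are valid.

p = -1.0895 or p = 4.5895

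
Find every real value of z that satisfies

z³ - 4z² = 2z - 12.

Rearrange: z³ - 4z² - 2z + 12 = 0.
Possible rational roots are divisors of 12. Testing z = 2 gives 0, so (z - 2) is a factor.
Divide: z³ - 4z² - 2z + 12 = (z - 2)(z² - 2z - 6).
Apply the quadratic formula to z² - 2z - 6 = 0: z = (2 ± √28)/2, i.e. z ≈ 3.6458 or z ≈ -1.6458.

z = -1.6458 or z = 2 or z = 3.6458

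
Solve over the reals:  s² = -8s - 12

s = -6 or s = -2

Bring every term to one side: s² + 8s + 12 = 0.
Factor: (s + 6)(s + 2) = 0.
So s = -6 or s = -2.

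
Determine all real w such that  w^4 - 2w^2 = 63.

Let u = w^2. The equation becomes u^2 - 2u - 63 = 0.
Factor: (u + 7)(u - 9) = 0, so u = -7 or u = 9.
w^2 = -7 < 0 has no real solution.
w^2 = 9 gives w = +/-3.

w = -3 or w = 3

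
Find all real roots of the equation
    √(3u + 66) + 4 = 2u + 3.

u = 5

Isolate the radical: √(3u + 66) = 2u - 1.
Square both sides: 3u + 66 = (2u - 1)².
Expand and rearrange: 4u² - 7u - 65 = 0.
Solving gives u = 5 or u = -3.25.
Check each candidate in the original equation:
  u = 5: √(81) = 9, while 2u - 1 = 9 — valid.
  u = -3.25: √(56.25) = 7.5, while 2u - 1 = -7.5 — extraneous.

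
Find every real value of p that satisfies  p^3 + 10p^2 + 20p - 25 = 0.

p = -5.8541 or p = -5 or p = 0.8541

Possible rational roots are divisors of -25. Testing p = -5 gives 0, so (p + 5) is a factor.
Divide: p^3 + 10p^2 + 20p - 25 = (p + 5)(p^2 + 5p - 5).
Apply the quadratic formula to p^2 + 5p - 5 = 0: p = (-5 +/- sqrt(45))/2, i.e. p ~= 0.8541 or p ~= -5.8541.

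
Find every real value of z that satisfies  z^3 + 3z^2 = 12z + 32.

z = -4 or z = -2.3723 or z = 3.3723

Rearrange: z^3 + 3z^2 - 12z - 32 = 0.
Possible rational roots are divisors of -32. Testing z = -4 gives 0, so (z + 4) is a factor.
Divide: z^3 + 3z^2 - 12z - 32 = (z + 4)(z^2 - z - 8).
Apply the quadratic formula to z^2 - z - 8 = 0: z = (1 +/- sqrt(33))/2, i.e. z ~= 3.3723 or z ~= -2.3723.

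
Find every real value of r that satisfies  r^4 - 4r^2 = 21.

Let u = r^2. The equation becomes u^2 - 4u - 21 = 0.
Factor: (u + 3)(u - 7) = 0, so u = -3 or u = 7.
r^2 = -3 < 0 has no real solution.
r^2 = 7 gives r = +/-sqrt(7) ~= +/-2.6458.

r = -2.6458 or r = 2.6458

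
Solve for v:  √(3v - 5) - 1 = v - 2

Isolate the radical: √(3v - 5) = v - 1.
Square both sides: 3v - 5 = (v - 1)².
Expand and rearrange: v² - 5v + 6 = 0.
Solving gives v = 3 or v = 2.
Check each candidate in the original equation:
  v = 3: √(4) = 2, while v - 1 = 2 — valid.
  v = 2: √(1) = 1, while v - 1 = 1 — valid.

v = 2 or v = 3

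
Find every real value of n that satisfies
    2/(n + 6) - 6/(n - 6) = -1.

n = -7.3808 or n = 11.3808

Multiply both sides by (n + 6)(n - 6):
2(n - 6) - 6(n + 6) = -(n + 6)(n - 6).
Expand and collect terms: -n² + 4n + 84 = 0.
By the quadratic formula, n = (-4 ± √352) / -2, so n ≈ -7.3808 or n ≈ 11.3808.
Neither value makes a denominator zero (n ≠ -6, n ≠ 6), so both are valid.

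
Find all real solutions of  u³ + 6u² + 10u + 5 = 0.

Possible rational roots are divisors of 5. Testing u = -1 gives 0, so (u + 1) is a factor.
Divide: u³ + 6u² + 10u + 5 = (u + 1)(u² + 5u + 5).
Apply the quadratic formula to u² + 5u + 5 = 0: u = (-5 ± √5)/2, i.e. u ≈ -1.382 or u ≈ -3.618.

u = -3.618 or u = -1.382 or u = -1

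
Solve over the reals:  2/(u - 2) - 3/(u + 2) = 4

u = -2.6776 or u = 2.4276

Multiply both sides by (u - 2)(u + 2):
2(u + 2) - 3(u - 2) = 4(u - 2)(u + 2).
Expand and collect terms: 4u^2 + u - 26 = 0.
By the quadratic formula, u = (-1 +/- sqrt(417)) / 8, so u ~= 2.4276 or u ~= -2.6776.
Neither value makes a denominator zero (u != 2, u != -2), so both are valid.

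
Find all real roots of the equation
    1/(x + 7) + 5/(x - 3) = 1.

Multiply both sides by (x + 7)(x - 3):
(x - 3) + 5(x + 7) = (x + 7)(x - 3).
Expand and collect terms: x^2 - 2x - 53 = 0.
By the quadratic formula, x = (2 +/- sqrt(216)) / 2, so x ~= 8.3485 or x ~= -6.3485.
Neither value makes a denominator zero (x != -7, x != 3), so both are valid.

x = -6.3485 or x = 8.3485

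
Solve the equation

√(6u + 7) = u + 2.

u = -1 or u = 3

Square both sides: 6u + 7 = (u + 2)².
Expand and rearrange: u² - 2u - 3 = 0.
Solving gives u = 3 or u = -1.
Check each candidate in the original equation:
  u = 3: √(25) = 5, while u + 2 = 5 — valid.
  u = -1: √(1) = 1, while u + 2 = 1 — valid.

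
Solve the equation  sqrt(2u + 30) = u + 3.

u = 3

Square both sides: 2u + 30 = (u + 3)^2.
Expand and rearrange: u^2 + 4u - 21 = 0.
Solving gives u = 3 or u = -7.
Check each candidate in the original equation:
  u = 3: sqrt(36) = 6, while u + 3 = 6 — valid.
  u = -7: sqrt(16) = 4, while u + 3 = -4 — extraneous.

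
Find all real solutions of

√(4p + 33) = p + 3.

Square both sides: 4p + 33 = (p + 3)².
Expand and rearrange: p² + 2p - 24 = 0.
Solving gives p = 4 or p = -6.
Check each candidate in the original equation:
  p = 4: √(49) = 7, while p + 3 = 7 — valid.
  p = -6: √(9) = 3, while p + 3 = -3 — extraneous.

p = 4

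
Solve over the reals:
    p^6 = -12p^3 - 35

Let u = p^3. The equation becomes u^2 + 12u + 35 = 0.
Factor: (u + 7)(u + 5) = 0, so u = -7 or u = -5.
p^3 = -7 gives p = -(7)^(1/3) ~= -1.9129.
p^3 = -5 gives p = -(5)^(1/3) ~= -1.71.

p = -1.9129 or p = -1.71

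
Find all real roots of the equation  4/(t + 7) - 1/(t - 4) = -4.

Multiply both sides by (t + 7)(t - 4):
4(t - 4) - (t + 7) = -4(t + 7)(t - 4).
Expand and collect terms: -4t^2 - 15t + 135 = 0.
By the quadratic formula, t = (15 +/- sqrt(2385)) / -8, so t ~= -7.9796 or t ~= 4.2296.
Neither value makes a denominator zero (t != -7, t != 4), so both are valid.

t = -7.9796 or t = 4.2296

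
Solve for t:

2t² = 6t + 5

Rearrange to standard form: 2t² - 6t - 5 = 0.
Discriminant: (-6)² − 4·2·(-5) = 76.
Quadratic formula: t = (6 ± √76) / 4.
So t = 3/2 + √(19)/2 ≈ 3.6794 or t = 3/2 - √(19)/2 ≈ -0.6794.

t = -0.6794 or t = 3.6794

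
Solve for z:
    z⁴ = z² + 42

z = -2.6458 or z = 2.6458

Let u = z². The equation becomes u² - u - 42 = 0.
Factor: (u + 6)(u - 7) = 0, so u = -6 or u = 7.
z² = -6 < 0 has no real solution.
z² = 7 gives z = ±√(7) ≈ ±2.6458.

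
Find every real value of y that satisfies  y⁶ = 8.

y = -1.4142 or y = 1.4142

Let u = y³. The equation becomes u² - 8 = 0.
By the quadratic formula, u = 2·√(2) or u = -2·√(2).
y³ = 2·√(2) gives y = ∛(2·√(2)) ≈ 1.4142.
y³ = -2·√(2) gives y = -∛(2·√(2)) ≈ -1.4142.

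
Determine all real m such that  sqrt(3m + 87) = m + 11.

m = -2

Square both sides: 3m + 87 = (m + 11)^2.
Expand and rearrange: m^2 + 19m + 34 = 0.
Solving gives m = -2 or m = -17.
Check each candidate in the original equation:
  m = -2: sqrt(81) = 9, while m + 11 = 9 — valid.
  m = -17: sqrt(36) = 6, while m + 11 = -6 — extraneous.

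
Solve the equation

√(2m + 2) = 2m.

Square both sides: 2m + 2 = (2m)².
Expand and rearrange: 4m² - 2m - 2 = 0.
Solving gives m = 1 or m = -0.5.
Check each candidate in the original equation:
  m = 1: √(4) = 2, while 2m = 2 — valid.
  m = -0.5: √(1) = 1, while 2m = -1 — extraneous.

m = 1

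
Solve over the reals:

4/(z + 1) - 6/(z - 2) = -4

Multiply both sides by (z + 1)(z - 2):
4(z - 2) - 6(z + 1) = -4(z + 1)(z - 2).
Expand and collect terms: -4z^2 + 6z + 22 = 0.
By the quadratic formula, z = (-6 +/- sqrt(388)) / -8, so z ~= -1.7122 or z ~= 3.2122.
Neither value makes a denominator zero (z != -1, z != 2), so both are valid.

z = -1.7122 or z = 3.2122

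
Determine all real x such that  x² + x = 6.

Bring every term to one side: x² + x - 6 = 0.
Factor: (x + 3)(x - 2) = 0.
So x = -3 or x = 2.

x = -3 or x = 2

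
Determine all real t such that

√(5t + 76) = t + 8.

t = 1

Square both sides: 5t + 76 = (t + 8)².
Expand and rearrange: t² + 11t - 12 = 0.
Solving gives t = 1 or t = -12.
Check each candidate in the original equation:
  t = 1: √(81) = 9, while t + 8 = 9 — valid.
  t = -12: √(16) = 4, while t + 8 = -4 — extraneous.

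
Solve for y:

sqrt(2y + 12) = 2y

Square both sides: 2y + 12 = (2y)^2.
Expand and rearrange: 4y^2 - 2y - 12 = 0.
Solving gives y = 2 or y = -1.5.
Check each candidate in the original equation:
  y = 2: sqrt(16) = 4, while 2y = 4 — valid.
  y = -1.5: sqrt(9) = 3, while 2y = -3 — extraneous.

y = 2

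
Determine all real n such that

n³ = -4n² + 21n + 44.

n = -6.2361 or n = -1.7639 or n = 4

Rearrange: n³ + 4n² - 21n - 44 = 0.
Possible rational roots are divisors of -44. Testing n = 4 gives 0, so (n - 4) is a factor.
Divide: n³ + 4n² - 21n - 44 = (n - 4)(n² + 8n + 11).
Apply the quadratic formula to n² + 8n + 11 = 0: n = (-8 ± √20)/2, i.e. n ≈ -1.7639 or n ≈ -6.2361.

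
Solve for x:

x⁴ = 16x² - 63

Let u = x². The equation becomes u² - 16u + 63 = 0.
Factor: (u - 9)(u - 7) = 0, so u = 9 or u = 7.
x² = 9 gives x = ±3.
x² = 7 gives x = ±√(7) ≈ ±2.6458.

x = -3 or x = -2.6458 or x = 2.6458 or x = 3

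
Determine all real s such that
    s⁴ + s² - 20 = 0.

Let u = s². The equation becomes u² + u - 20 = 0.
Factor: (u + 5)(u - 4) = 0, so u = -5 or u = 4.
s² = -5 < 0 has no real solution.
s² = 4 gives s = ±2.

s = -2 or s = 2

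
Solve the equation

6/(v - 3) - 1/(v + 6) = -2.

v = -5.2122 or v = -0.2878

Multiply both sides by (v - 3)(v + 6):
6(v + 6) - (v - 3) = -2(v - 3)(v + 6).
Expand and collect terms: -2v² - 11v - 3 = 0.
By the quadratic formula, v = (11 ± √97) / -4, so v ≈ -5.2122 or v ≈ -0.2878.
Neither value makes a denominator zero (v ≠ 3, v ≠ -6), so both are valid.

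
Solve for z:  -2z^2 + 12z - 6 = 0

Discriminant: (12)^2 - 4*(-2)*(-6) = 96.
Quadratic formula: z = (-12 +/- sqrt(96)) / (-4).
So z = 3 - sqrt(6) ~= 0.5505 or z = sqrt(6) + 3 ~= 5.4495.

z = 0.5505 or z = 5.4495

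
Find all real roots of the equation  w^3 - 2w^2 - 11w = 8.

Rearrange: w^3 - 2w^2 - 11w - 8 = 0.
Possible rational roots are divisors of -8. Testing w = -1 gives 0, so (w + 1) is a factor.
Divide: w^3 - 2w^2 - 11w - 8 = (w + 1)(w^2 - 3w - 8).
Apply the quadratic formula to w^2 - 3w - 8 = 0: w = (3 +/- sqrt(41))/2, i.e. w ~= 4.7016 or w ~= -1.7016.

w = -1.7016 or w = -1 or w = 4.7016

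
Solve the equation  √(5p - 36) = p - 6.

p = 8 or p = 9

Square both sides: 5p - 36 = (p - 6)².
Expand and rearrange: p² - 17p + 72 = 0.
Solving gives p = 9 or p = 8.
Check each candidate in the original equation:
  p = 9: √(9) = 3, while p - 6 = 3 — valid.
  p = 8: √(4) = 2, while p - 6 = 2 — valid.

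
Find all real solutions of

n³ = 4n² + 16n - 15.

n = -3 or n = 0.8074 or n = 6.1926

Rearrange: n³ - 4n² - 16n + 15 = 0.
Possible rational roots are divisors of 15. Testing n = -3 gives 0, so (n + 3) is a factor.
Divide: n³ - 4n² - 16n + 15 = (n + 3)(n² - 7n + 5).
Apply the quadratic formula to n² - 7n + 5 = 0: n = (7 ± √29)/2, i.e. n ≈ 6.1926 or n ≈ 0.8074.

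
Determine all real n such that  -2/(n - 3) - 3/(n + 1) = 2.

n = -2.8117 or n = 2.3117

Multiply both sides by (n - 3)(n + 1):
-2(n + 1) - 3(n - 3) = 2(n - 3)(n + 1).
Expand and collect terms: 2n^2 + n - 13 = 0.
By the quadratic formula, n = (-1 +/- sqrt(105)) / 4, so n ~= 2.3117 or n ~= -2.8117.
Neither value makes a denominator zero (n != 3, n != -1), so both are valid.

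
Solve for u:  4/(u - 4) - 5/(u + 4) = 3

u = -5.4608 or u = 5.1275

Multiply both sides by (u - 4)(u + 4):
4(u + 4) - 5(u - 4) = 3(u - 4)(u + 4).
Expand and collect terms: 3u^2 + u - 84 = 0.
By the quadratic formula, u = (-1 +/- sqrt(1009)) / 6, so u ~= 5.1275 or u ~= -5.4608.
Neither value makes a denominator zero (u != 4, u != -4), so both are valid.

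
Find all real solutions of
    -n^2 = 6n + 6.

n = -4.7321 or n = -1.2679

Rearrange to standard form: -n^2 - 6n - 6 = 0.
Discriminant: (-6)^2 - 4*(-1)*(-6) = 12.
Quadratic formula: n = (6 +/- sqrt(12)) / (-2).
So n = -3 - sqrt(3) ~= -4.7321 or n = -3 + sqrt(3) ~= -1.2679.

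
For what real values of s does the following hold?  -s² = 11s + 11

Rearrange to standard form: -s² - 11s - 11 = 0.
Discriminant: (-11)² − 4·(-1)·(-11) = 77.
Quadratic formula: s = (11 ± √77) / (-2).
So s = -11/2 - √(77)/2 ≈ -9.8875 or s = -11/2 + √(77)/2 ≈ -1.1125.

s = -9.8875 or s = -1.1125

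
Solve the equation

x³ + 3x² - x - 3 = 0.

x = -3 or x = -1 or x = 1

Possible rational roots are divisors of -3. Testing x = -3 gives 0, so (x + 3) is a factor.
Divide: x³ + 3x² - x - 3 = (x + 3)(x² - 1).
Factor the quadratic: x = 1 or x = -1.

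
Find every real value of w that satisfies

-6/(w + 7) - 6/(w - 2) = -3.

w = -5.4244 or w = 4.4244

Multiply both sides by (w + 7)(w - 2):
-6(w - 2) - 6(w + 7) = -3(w + 7)(w - 2).
Expand and collect terms: -3w^2 - 3w + 72 = 0.
By the quadratic formula, w = (3 +/- sqrt(873)) / -6, so w ~= -5.4244 or w ~= 4.4244.
Neither value makes a denominator zero (w != -7, w != 2), so both are valid.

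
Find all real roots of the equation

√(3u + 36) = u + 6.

Square both sides: 3u + 36 = (u + 6)².
Expand and rearrange: u² + 9u = 0.
Solving gives u = 0 or u = -9.
Check each candidate in the original equation:
  u = 0: √(36) = 6, while u + 6 = 6 — valid.
  u = -9: √(9) = 3, while u + 6 = -3 — extraneous.

u = 0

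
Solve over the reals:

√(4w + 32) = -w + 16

Square both sides: 4w + 32 = (-w + 16)².
Expand and rearrange: w² - 36w + 224 = 0.
Solving gives w = 28 or w = 8.
Check each candidate in the original equation:
  w = 28: √(144) = 12, while -w + 16 = -12 — extraneous.
  w = 8: √(64) = 8, while -w + 16 = 8 — valid.

w = 8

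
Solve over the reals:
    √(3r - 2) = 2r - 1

r = 0.75 or r = 1

Square both sides: 3r - 2 = (2r - 1)².
Expand and rearrange: 4r² - 7r + 3 = 0.
Solving gives r = 1 or r = 0.75.
Check each candidate in the original equation:
  r = 1: √(1) = 1, while 2r - 1 = 1 — valid.
  r = 0.75: √(0.25) = 0.5, while 2r - 1 = 0.5 — valid.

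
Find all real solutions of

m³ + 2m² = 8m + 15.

m = -3 or m = -1.7913 or m = 2.7913

Rearrange: m³ + 2m² - 8m - 15 = 0.
Possible rational roots are divisors of -15. Testing m = -3 gives 0, so (m + 3) is a factor.
Divide: m³ + 2m² - 8m - 15 = (m + 3)(m² - m - 5).
Apply the quadratic formula to m² - m - 5 = 0: m = (1 ± √21)/2, i.e. m ≈ 2.7913 or m ≈ -1.7913.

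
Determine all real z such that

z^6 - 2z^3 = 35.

Let u = z^3. The equation becomes u^2 - 2u - 35 = 0.
Factor: (u + 5)(u - 7) = 0, so u = -5 or u = 7.
z^3 = -5 gives z = -(5)^(1/3) ~= -1.71.
z^3 = 7 gives z = (7)^(1/3) ~= 1.9129.

z = -1.71 or z = 1.9129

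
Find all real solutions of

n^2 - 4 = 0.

n = -2 or n = 2

Factor: (n + 2)(n - 2) = 0.
So n = -2 or n = 2.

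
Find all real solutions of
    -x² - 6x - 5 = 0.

x = -5 or x = -1

Factor: -1(x + 5)(x + 1) = 0.
So x = -5 or x = -1.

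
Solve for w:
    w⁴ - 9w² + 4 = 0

w = -2.9208 or w = -0.6847 or w = 0.6847 or w = 2.9208

Let u = w². The equation becomes u² - 9u + 4 = 0.
By the quadratic formula, u = √(65)/2 + 9/2 or u = 9/2 - √(65)/2.
w² = √(65)/2 + 9/2 gives w = ±√(√(65)/2 + 9/2) ≈ ±2.9208.
w² = 9/2 - √(65)/2 gives w = ±√(9/2 - √(65)/2) ≈ ±0.6847.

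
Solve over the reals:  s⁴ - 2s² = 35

Let u = s². The equation becomes u² - 2u - 35 = 0.
Factor: (u + 5)(u - 7) = 0, so u = -5 or u = 7.
s² = -5 < 0 has no real solution.
s² = 7 gives s = ±√(7) ≈ ±2.6458.

s = -2.6458 or s = 2.6458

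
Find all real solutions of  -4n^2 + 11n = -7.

n = -0.533 or n = 3.283

Rearrange to standard form: -4n^2 + 11n + 7 = 0.
Discriminant: (11)^2 - 4*(-4)*7 = 233.
Quadratic formula: n = (-11 +/- sqrt(233)) / (-8).
So n = 11/8 - sqrt(233)/8 ~= -0.533 or n = 11/8 + sqrt(233)/8 ~= 3.283.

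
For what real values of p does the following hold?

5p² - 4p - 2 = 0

p = -0.3483 or p = 1.1483

Discriminant: (-4)² − 4·5·(-2) = 56.
Quadratic formula: p = (4 ± √56) / 10.
So p = 2/5 + √(14)/5 ≈ 1.1483 or p = 2/5 - √(14)/5 ≈ -0.3483.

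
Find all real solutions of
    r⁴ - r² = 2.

Let u = r². The equation becomes u² - u - 2 = 0.
Factor: (u - 2)(u + 1) = 0, so u = 2 or u = -1.
r² = 2 gives r = ±√(2) ≈ ±1.4142.
r² = -1 < 0 has no real solution.

r = -1.4142 or r = 1.4142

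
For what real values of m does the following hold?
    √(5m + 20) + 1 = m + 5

Isolate the radical: √(5m + 20) = m + 4.
Square both sides: 5m + 20 = (m + 4)².
Expand and rearrange: m² + 3m - 4 = 0.
Solving gives m = 1 or m = -4.
Check each candidate in the original equation:
  m = 1: √(25) = 5, while m + 4 = 5 — valid.
  m = -4: √(0) = 0, while m + 4 = 0 — valid.

m = -4 or m = 1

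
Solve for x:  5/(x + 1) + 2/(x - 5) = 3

Multiply both sides by (x + 1)(x - 5):
5(x - 5) + 2(x + 1) = 3(x + 1)(x - 5).
Expand and collect terms: 3x^2 - 19x + 8 = 0.
By the quadratic formula, x = (19 +/- sqrt(265)) / 6, so x ~= 5.8798 or x ~= 0.4535.
Neither value makes a denominator zero (x != -1, x != 5), so both are valid.

x = 0.4535 or x = 5.8798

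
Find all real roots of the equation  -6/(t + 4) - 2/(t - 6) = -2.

Multiply both sides by (t + 4)(t - 6):
-6(t - 6) - 2(t + 4) = -2(t + 4)(t - 6).
Expand and collect terms: -2t² + 12t + 20 = 0.
By the quadratic formula, t = (-12 ± √304) / -4, so t ≈ -1.3589 or t ≈ 7.3589.
Neither value makes a denominator zero (t ≠ -4, t ≠ 6), so both are valid.

t = -1.3589 or t = 7.3589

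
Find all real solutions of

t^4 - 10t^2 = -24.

t = -2.4495 or t = -2 or t = 2 or t = 2.4495

Let u = t^2. The equation becomes u^2 - 10u + 24 = 0.
Factor: (u - 4)(u - 6) = 0, so u = 4 or u = 6.
t^2 = 4 gives t = +/-2.
t^2 = 6 gives t = +/-sqrt(6) ~= +/-2.4495.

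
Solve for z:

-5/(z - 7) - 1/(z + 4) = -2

Multiply both sides by (z - 7)(z + 4):
-5(z + 4) - (z - 7) = -2(z - 7)(z + 4).
Expand and collect terms: -2z^2 + 12z + 69 = 0.
By the quadratic formula, z = (-12 +/- sqrt(696)) / -4, so z ~= -3.5955 or z ~= 9.5955.
Neither value makes a denominator zero (z != 7, z != -4), so both are valid.

z = -3.5955 or z = 9.5955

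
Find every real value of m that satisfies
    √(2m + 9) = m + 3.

Square both sides: 2m + 9 = (m + 3)².
Expand and rearrange: m² + 4m = 0.
Solving gives m = 0 or m = -4.
Check each candidate in the original equation:
  m = 0: √(9) = 3, while m + 3 = 3 — valid.
  m = -4: √(1) = 1, while m + 3 = -1 — extraneous.

m = 0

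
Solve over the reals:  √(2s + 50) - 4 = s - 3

Isolate the radical: √(2s + 50) = s + 1.
Square both sides: 2s + 50 = (s + 1)².
Expand and rearrange: s² - 49 = 0.
Solving gives s = 7 or s = -7.
Check each candidate in the original equation:
  s = 7: √(64) = 8, while s + 1 = 8 — valid.
  s = -7: √(36) = 6, while s + 1 = -6 — extraneous.

s = 7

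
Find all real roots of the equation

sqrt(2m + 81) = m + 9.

Square both sides: 2m + 81 = (m + 9)^2.
Expand and rearrange: m^2 + 16m = 0.
Solving gives m = 0 or m = -16.
Check each candidate in the original equation:
  m = 0: sqrt(81) = 9, while m + 9 = 9 — valid.
  m = -16: sqrt(49) = 7, while m + 9 = -7 — extraneous.

m = 0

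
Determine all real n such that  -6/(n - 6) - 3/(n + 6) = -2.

Multiply both sides by (n - 6)(n + 6):
-6(n + 6) - 3(n - 6) = -2(n - 6)(n + 6).
Expand and collect terms: -2n^2 + 9n + 90 = 0.
By the quadratic formula, n = (-9 +/- sqrt(801)) / -4, so n ~= -4.8255 or n ~= 9.3255.
Neither value makes a denominator zero (n != 6, n != -6), so both are valid.

n = -4.8255 or n = 9.3255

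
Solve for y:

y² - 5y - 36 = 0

y = -4 or y = 9

Factor: (y + 4)(y - 9) = 0.
So y = -4 or y = 9.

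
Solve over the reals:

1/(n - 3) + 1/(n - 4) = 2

n = 3.2929 or n = 4.7071

Multiply both sides by (n - 3)(n - 4):
(n - 4) + (n - 3) = 2(n - 3)(n - 4).
Expand and collect terms: 2n² - 16n + 31 = 0.
By the quadratic formula, n = (16 ± √8) / 4, so n ≈ 4.7071 or n ≈ 3.2929.
Neither value makes a denominator zero (n ≠ 3, n ≠ 4), so both are valid.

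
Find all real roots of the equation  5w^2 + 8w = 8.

w = -2.2967 or w = 0.6967

Rearrange to standard form: 5w^2 + 8w - 8 = 0.
Discriminant: (8)^2 - 4*5*(-8) = 224.
Quadratic formula: w = (-8 +/- sqrt(224)) / 10.
So w = -4/5 + 2*sqrt(14)/5 ~= 0.6967 or w = -2*sqrt(14)/5 - 4/5 ~= -2.2967.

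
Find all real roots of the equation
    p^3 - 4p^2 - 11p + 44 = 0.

Possible rational roots are divisors of 44. Testing p = 4 gives 0, so (p - 4) is a factor.
Divide: p^3 - 4p^2 - 11p + 44 = (p - 4)(p^2 - 11).
Apply the quadratic formula to p^2 - 11 = 0: p = (0 +/- sqrt(44))/2, i.e. p ~= 3.3166 or p ~= -3.3166.

p = -3.3166 or p = 3.3166 or p = 4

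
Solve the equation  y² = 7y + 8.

y = -1 or y = 8

Bring every term to one side: y² - 7y - 8 = 0.
Factor: (y - 8)(y + 1) = 0.
So y = 8 or y = -1.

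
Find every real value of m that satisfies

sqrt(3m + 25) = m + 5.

Square both sides: 3m + 25 = (m + 5)^2.
Expand and rearrange: m^2 + 7m = 0.
Solving gives m = 0 or m = -7.
Check each candidate in the original equation:
  m = 0: sqrt(25) = 5, while m + 5 = 5 — valid.
  m = -7: sqrt(4) = 2, while m + 5 = -2 — extraneous.

m = 0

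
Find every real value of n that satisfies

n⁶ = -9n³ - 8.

Let u = n³. The equation becomes u² + 9u + 8 = 0.
Factor: (u + 1)(u + 8) = 0, so u = -1 or u = -8.
n³ = -1 gives n = -1.
n³ = -8 gives n = -2.

n = -2 or n = -1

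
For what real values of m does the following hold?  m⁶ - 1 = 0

m = -1 or m = 1

Let u = m³. The equation becomes u² - 1 = 0.
Factor: (u - 1)(u + 1) = 0, so u = 1 or u = -1.
m³ = 1 gives m = 1.
m³ = -1 gives m = -1.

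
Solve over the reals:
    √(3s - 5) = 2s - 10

Square both sides: 3s - 5 = (2s - 10)².
Expand and rearrange: 4s² - 43s + 105 = 0.
Solving gives s = 7 or s = 3.75.
Check each candidate in the original equation:
  s = 7: √(16) = 4, while 2s - 10 = 4 — valid.
  s = 3.75: √(6.25) = 2.5, while 2s - 10 = -2.5 — extraneous.

s = 7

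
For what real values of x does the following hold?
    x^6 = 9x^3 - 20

x = 1.5874 or x = 1.71

Let u = x^3. The equation becomes u^2 - 9u + 20 = 0.
Factor: (u - 4)(u - 5) = 0, so u = 4 or u = 5.
x^3 = 4 gives x = (4)^(1/3) ~= 1.5874.
x^3 = 5 gives x = (5)^(1/3) ~= 1.71.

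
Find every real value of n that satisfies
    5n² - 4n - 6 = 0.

n = -0.7662 or n = 1.5662

Discriminant: (-4)² − 4·5·(-6) = 136.
Quadratic formula: n = (4 ± √136) / 10.
So n = 2/5 + √(34)/5 ≈ 1.5662 or n = 2/5 - √(34)/5 ≈ -0.7662.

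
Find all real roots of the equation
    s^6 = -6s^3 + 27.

s = -2.0801 or s = 1.4422

Let u = s^3. The equation becomes u^2 + 6u - 27 = 0.
Factor: (u + 9)(u - 3) = 0, so u = -9 or u = 3.
s^3 = -9 gives s = -(9)^(1/3) ~= -2.0801.
s^3 = 3 gives s = (3)^(1/3) ~= 1.4422.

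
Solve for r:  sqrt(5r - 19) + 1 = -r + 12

r = 7

Isolate the radical: sqrt(5r - 19) = -r + 11.
Square both sides: 5r - 19 = (-r + 11)^2.
Expand and rearrange: r^2 - 27r + 140 = 0.
Solving gives r = 20 or r = 7.
Check each candidate in the original equation:
  r = 20: sqrt(81) = 9, while -r + 11 = -9 — extraneous.
  r = 7: sqrt(16) = 4, while -r + 11 = 4 — valid.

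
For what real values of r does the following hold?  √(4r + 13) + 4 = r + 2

Isolate the radical: √(4r + 13) = r - 2.
Square both sides: 4r + 13 = (r - 2)².
Expand and rearrange: r² - 8r - 9 = 0.
Solving gives r = 9 or r = -1.
Check each candidate in the original equation:
  r = 9: √(49) = 7, while r - 2 = 7 — valid.
  r = -1: √(9) = 3, while r - 2 = -3 — extraneous.

r = 9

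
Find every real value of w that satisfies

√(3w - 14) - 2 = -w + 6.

Isolate the radical: √(3w - 14) = -w + 8.
Square both sides: 3w - 14 = (-w + 8)².
Expand and rearrange: w² - 19w + 78 = 0.
Solving gives w = 13 or w = 6.
Check each candidate in the original equation:
  w = 13: √(25) = 5, while -w + 8 = -5 — extraneous.
  w = 6: √(4) = 2, while -w + 8 = 2 — valid.

w = 6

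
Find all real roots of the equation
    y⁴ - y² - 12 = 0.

Let u = y². The equation becomes u² - u - 12 = 0.
Factor: (u + 3)(u - 4) = 0, so u = -3 or u = 4.
y² = -3 < 0 has no real solution.
y² = 4 gives y = ±2.

y = -2 or y = 2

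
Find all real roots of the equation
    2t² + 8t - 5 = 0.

Discriminant: (8)² − 4·2·(-5) = 104.
Quadratic formula: t = (-8 ± √104) / 4.
So t = -2 + √(26)/2 ≈ 0.5495 or t = -√(26)/2 - 2 ≈ -4.5495.

t = -4.5495 or t = 0.5495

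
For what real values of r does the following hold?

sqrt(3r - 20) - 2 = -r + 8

r = 8

Isolate the radical: sqrt(3r - 20) = -r + 10.
Square both sides: 3r - 20 = (-r + 10)^2.
Expand and rearrange: r^2 - 23r + 120 = 0.
Solving gives r = 15 or r = 8.
Check each candidate in the original equation:
  r = 15: sqrt(25) = 5, while -r + 10 = -5 — extraneous.
  r = 8: sqrt(4) = 2, while -r + 10 = 2 — valid.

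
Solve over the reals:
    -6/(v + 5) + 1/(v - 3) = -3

Multiply both sides by (v + 5)(v - 3):
-6(v - 3) + (v + 5) = -3(v + 5)(v - 3).
Expand and collect terms: -3v^2 - v + 22 = 0.
By the quadratic formula, v = (1 +/- sqrt(265)) / -6, so v ~= -2.8798 or v ~= 2.5465.
Neither value makes a denominator zero (v != -5, v != 3), so both are valid.

v = -2.8798 or v = 2.5465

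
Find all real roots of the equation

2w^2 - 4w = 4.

Rearrange to standard form: 2w^2 - 4w - 4 = 0.
Discriminant: (-4)^2 - 4*2*(-4) = 48.
Quadratic formula: w = (4 +/- sqrt(48)) / 4.
So w = 1 + sqrt(3) ~= 2.7321 or w = 1 - sqrt(3) ~= -0.7321.

w = -0.7321 or w = 2.7321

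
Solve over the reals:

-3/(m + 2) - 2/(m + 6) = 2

Multiply both sides by (m + 2)(m + 6):
-3(m + 6) - 2(m + 2) = 2(m + 2)(m + 6).
Expand and collect terms: 2m² + 21m + 46 = 0.
By the quadratic formula, m = (-21 ± √73) / 4, so m ≈ -3.114 or m ≈ -7.386.
Neither value makes a denominator zero (m ≠ -2, m ≠ -6), so both are valid.

m = -7.386 or m = -3.114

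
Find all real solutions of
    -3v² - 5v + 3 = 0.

Discriminant: (-5)² − 4·(-3)·3 = 61.
Quadratic formula: v = (5 ± √61) / (-6).
So v = -√(61)/6 - 5/6 ≈ -2.135 or v = -5/6 + √(61)/6 ≈ 0.4684.

v = -2.135 or v = 0.4684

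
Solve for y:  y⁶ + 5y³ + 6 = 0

y = -1.4422 or y = -1.2599

Let u = y³. The equation becomes u² + 5u + 6 = 0.
Factor: (u + 2)(u + 3) = 0, so u = -2 or u = -3.
y³ = -2 gives y = -∛(2) ≈ -1.2599.
y³ = -3 gives y = -∛(3) ≈ -1.4422.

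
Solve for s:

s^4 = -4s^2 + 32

s = -2 or s = 2

Let u = s^2. The equation becomes u^2 + 4u - 32 = 0.
Factor: (u + 8)(u - 4) = 0, so u = -8 or u = 4.
s^2 = -8 < 0 has no real solution.
s^2 = 4 gives s = +/-2.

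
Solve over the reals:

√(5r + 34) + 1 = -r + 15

r = 6

Isolate the radical: √(5r + 34) = -r + 14.
Square both sides: 5r + 34 = (-r + 14)².
Expand and rearrange: r² - 33r + 162 = 0.
Solving gives r = 27 or r = 6.
Check each candidate in the original equation:
  r = 27: √(169) = 13, while -r + 14 = -13 — extraneous.
  r = 6: √(64) = 8, while -r + 14 = 8 — valid.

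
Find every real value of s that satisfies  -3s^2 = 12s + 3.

Rearrange to standard form: -3s^2 - 12s - 3 = 0.
Discriminant: (-12)^2 - 4*(-3)*(-3) = 108.
Quadratic formula: s = (12 +/- sqrt(108)) / (-6).
So s = -2 - sqrt(3) ~= -3.7321 or s = -2 + sqrt(3) ~= -0.2679.

s = -3.7321 or s = -0.2679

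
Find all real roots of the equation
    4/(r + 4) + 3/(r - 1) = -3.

Multiply both sides by (r + 4)(r - 1):
4(r - 1) + 3(r + 4) = -3(r + 4)(r - 1).
Expand and collect terms: -3r^2 - 16r + 4 = 0.
By the quadratic formula, r = (16 +/- sqrt(304)) / -6, so r ~= -5.5726 or r ~= 0.2393.
Neither value makes a denominator zero (r != -4, r != 1), so both are valid.

r = -5.5726 or r = 0.2393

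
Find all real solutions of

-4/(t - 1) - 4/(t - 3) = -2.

t = 1.7639 or t = 6.2361

Multiply both sides by (t - 1)(t - 3):
-4(t - 3) - 4(t - 1) = -2(t - 1)(t - 3).
Expand and collect terms: -2t² + 16t - 22 = 0.
By the quadratic formula, t = (-16 ± √80) / -4, so t ≈ 1.7639 or t ≈ 6.2361.
Neither value makes a denominator zero (t ≠ 1, t ≠ 3), so both are valid.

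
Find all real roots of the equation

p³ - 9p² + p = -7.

p = -0.7958 or p = 1 or p = 8.7958

Rearrange: p³ - 9p² + p + 7 = 0.
Possible rational roots are divisors of 7. Testing p = 1 gives 0, so (p - 1) is a factor.
Divide: p³ - 9p² + p + 7 = (p - 1)(p² - 8p - 7).
Apply the quadratic formula to p² - 8p - 7 = 0: p = (8 ± √92)/2, i.e. p ≈ 8.7958 or p ≈ -0.7958.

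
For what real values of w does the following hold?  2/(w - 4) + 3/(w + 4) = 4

Multiply both sides by (w - 4)(w + 4):
2(w + 4) + 3(w - 4) = 4(w - 4)(w + 4).
Expand and collect terms: 4w² - 5w - 60 = 0.
By the quadratic formula, w = (5 ± √985) / 8, so w ≈ 4.5481 or w ≈ -3.2981.
Neither value makes a denominator zero (w ≠ 4, w ≠ -4), so both are valid.

w = -3.2981 or w = 4.5481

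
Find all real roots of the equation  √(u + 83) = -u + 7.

u = -2

Square both sides: u + 83 = (-u + 7)².
Expand and rearrange: u² - 15u - 34 = 0.
Solving gives u = 17 or u = -2.
Check each candidate in the original equation:
  u = 17: √(100) = 10, while -u + 7 = -10 — extraneous.
  u = -2: √(81) = 9, while -u + 7 = 9 — valid.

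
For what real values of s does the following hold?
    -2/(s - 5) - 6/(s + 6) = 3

s = -8.1072 or s = 4.4405

Multiply both sides by (s - 5)(s + 6):
-2(s + 6) - 6(s - 5) = 3(s - 5)(s + 6).
Expand and collect terms: 3s² + 11s - 108 = 0.
By the quadratic formula, s = (-11 ± √1417) / 6, so s ≈ 4.4405 or s ≈ -8.1072.
Neither value makes a denominator zero (s ≠ 5, s ≠ -6), so both are valid.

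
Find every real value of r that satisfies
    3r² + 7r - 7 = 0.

Discriminant: (7)² − 4·3·(-7) = 133.
Quadratic formula: r = (-7 ± √133) / 6.
So r = -7/6 + √(133)/6 ≈ 0.7554 or r = -√(133)/6 - 7/6 ≈ -3.0888.

r = -3.0888 or r = 0.7554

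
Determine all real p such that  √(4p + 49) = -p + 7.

p = 0

Square both sides: 4p + 49 = (-p + 7)².
Expand and rearrange: p² - 18p = 0.
Solving gives p = 18 or p = 0.
Check each candidate in the original equation:
  p = 18: √(121) = 11, while -p + 7 = -11 — extraneous.
  p = 0: √(49) = 7, while -p + 7 = 7 — valid.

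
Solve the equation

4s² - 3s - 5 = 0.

Discriminant: (-3)² − 4·4·(-5) = 89.
Quadratic formula: s = (3 ± √89) / 8.
So s = 3/8 + √(89)/8 ≈ 1.5542 or s = 3/8 - √(89)/8 ≈ -0.8042.

s = -0.8042 or s = 1.5542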